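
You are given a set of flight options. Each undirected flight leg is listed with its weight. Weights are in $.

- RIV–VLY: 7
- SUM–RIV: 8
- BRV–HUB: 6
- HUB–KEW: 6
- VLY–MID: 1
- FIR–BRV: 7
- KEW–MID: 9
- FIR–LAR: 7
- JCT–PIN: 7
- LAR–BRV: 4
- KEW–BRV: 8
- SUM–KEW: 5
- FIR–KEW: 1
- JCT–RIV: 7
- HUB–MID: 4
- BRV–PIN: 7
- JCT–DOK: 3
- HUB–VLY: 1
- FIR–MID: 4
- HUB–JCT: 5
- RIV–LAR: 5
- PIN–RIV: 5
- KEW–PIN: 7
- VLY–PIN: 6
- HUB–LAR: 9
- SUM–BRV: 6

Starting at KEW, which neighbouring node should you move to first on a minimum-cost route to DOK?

Enumerating some paths:
KEW → PIN → JCT → DOK: 7+7+3 = 17
KEW → FIR → MID → HUB → JCT → DOK: 1+4+4+5+3 = 17
KEW → HUB → JCT → DOK: 6+5+3 = 14
KEW → FIR → MID → VLY → HUB → JCT → DOK: 1+4+1+1+5+3 = 15
The minimum is $14 via KEW → HUB → JCT → DOK.
So from KEW the first move is to HUB.

HUB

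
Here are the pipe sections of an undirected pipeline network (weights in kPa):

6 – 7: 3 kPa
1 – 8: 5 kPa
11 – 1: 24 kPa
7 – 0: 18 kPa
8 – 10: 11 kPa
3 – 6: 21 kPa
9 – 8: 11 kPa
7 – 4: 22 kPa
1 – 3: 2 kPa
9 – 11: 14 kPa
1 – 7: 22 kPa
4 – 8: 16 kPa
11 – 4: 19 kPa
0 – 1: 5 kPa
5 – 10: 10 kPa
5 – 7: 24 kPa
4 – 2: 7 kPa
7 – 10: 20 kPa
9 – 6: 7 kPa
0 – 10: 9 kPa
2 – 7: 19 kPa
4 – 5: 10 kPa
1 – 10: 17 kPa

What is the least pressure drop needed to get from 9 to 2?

Enumerating some paths:
9 → 8 → 4 → 2: 11+16+7 = 34
9 → 6 → 7 → 2: 7+3+19 = 29
The minimum is 29 kPa via 9 → 6 → 7 → 2.

29 kPa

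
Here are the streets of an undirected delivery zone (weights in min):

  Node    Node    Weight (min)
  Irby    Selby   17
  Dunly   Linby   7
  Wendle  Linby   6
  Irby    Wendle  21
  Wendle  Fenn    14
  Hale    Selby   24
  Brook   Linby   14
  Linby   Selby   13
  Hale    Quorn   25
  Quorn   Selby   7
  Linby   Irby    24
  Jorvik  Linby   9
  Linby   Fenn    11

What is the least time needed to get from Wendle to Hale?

Enumerating some paths:
Wendle–Linby–Selby–Hale: 6+13+24 = 43
Wendle–Linby–Selby–Quorn–Hale: 6+13+7+25 = 51
The minimum is 43 min via Wendle–Linby–Selby–Hale.

43 min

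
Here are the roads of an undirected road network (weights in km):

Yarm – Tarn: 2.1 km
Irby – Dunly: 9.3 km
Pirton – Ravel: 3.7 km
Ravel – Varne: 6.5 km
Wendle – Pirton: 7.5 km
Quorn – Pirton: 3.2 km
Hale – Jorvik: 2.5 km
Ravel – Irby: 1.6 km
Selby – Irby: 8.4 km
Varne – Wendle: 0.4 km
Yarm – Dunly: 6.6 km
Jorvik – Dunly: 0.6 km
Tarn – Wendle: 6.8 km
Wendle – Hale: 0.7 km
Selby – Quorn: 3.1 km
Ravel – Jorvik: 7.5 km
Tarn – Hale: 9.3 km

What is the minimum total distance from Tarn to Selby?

Running Dijkstra from Tarn:
Tarn: 0
Yarm: 2.1  (via Tarn)
Wendle: 6.8  (via Tarn)
Varne: 7.2  (via Wendle)
Hale: 7.5  (via Wendle)
Dunly: 8.7  (via Yarm)
Jorvik: 9.3  (via Dunly)
Ravel: 13.7  (via Varne)
Pirton: 14.3  (via Wendle)
Irby: 15.3  (via Ravel)
Quorn: 17.5  (via Pirton)
Selby: 20.6  (via Quorn)
Shortest route: Tarn–Wendle–Pirton–Quorn–Selby = 20.6 km.

20.6 km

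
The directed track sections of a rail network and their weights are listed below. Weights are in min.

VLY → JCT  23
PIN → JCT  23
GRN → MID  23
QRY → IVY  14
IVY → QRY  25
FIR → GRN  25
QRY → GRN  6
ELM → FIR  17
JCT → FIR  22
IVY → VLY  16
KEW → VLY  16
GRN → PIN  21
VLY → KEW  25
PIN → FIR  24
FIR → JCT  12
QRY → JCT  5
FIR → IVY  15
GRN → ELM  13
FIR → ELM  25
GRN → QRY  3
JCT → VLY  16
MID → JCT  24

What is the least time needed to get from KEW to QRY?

89 min

Enumerating some paths:
KEW → VLY → JCT → FIR → IVY → QRY: 16+23+22+15+25 = 101
KEW → VLY → JCT → FIR → GRN → QRY: 16+23+22+25+3 = 89
Cheapest is KEW → VLY → JCT → FIR → GRN → QRY at 89 min.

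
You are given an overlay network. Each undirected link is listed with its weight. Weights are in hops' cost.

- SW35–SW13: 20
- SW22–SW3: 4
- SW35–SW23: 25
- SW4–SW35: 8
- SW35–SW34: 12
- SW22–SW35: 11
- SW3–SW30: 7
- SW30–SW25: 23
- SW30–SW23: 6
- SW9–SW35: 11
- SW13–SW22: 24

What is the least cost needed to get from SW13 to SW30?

Shortest distances from SW13:
SW13: 0
SW35: 20  (via SW13)
SW22: 24  (via SW13)
SW3: 28  (via SW22)
SW4: 28  (via SW35)
SW9: 31  (via SW35)
SW34: 32  (via SW35)
SW30: 35  (via SW3)
Shortest route: SW13 → SW22 → SW3 → SW30 = 35 hops' cost.

35 hops' cost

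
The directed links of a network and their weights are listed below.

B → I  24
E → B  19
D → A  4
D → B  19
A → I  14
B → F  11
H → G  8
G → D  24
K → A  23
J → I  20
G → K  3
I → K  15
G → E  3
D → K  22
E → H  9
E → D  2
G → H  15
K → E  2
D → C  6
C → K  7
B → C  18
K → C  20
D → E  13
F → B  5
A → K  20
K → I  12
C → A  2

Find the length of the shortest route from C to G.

Settle nodes by increasing distance from C:
C: 0
A: 2  (via C)
K: 7  (via C)
E: 9  (via K)
D: 11  (via E)
I: 16  (via A)
H: 18  (via E)
G: 26  (via H)
Shortest route: C → K → E → H → G = 26.

26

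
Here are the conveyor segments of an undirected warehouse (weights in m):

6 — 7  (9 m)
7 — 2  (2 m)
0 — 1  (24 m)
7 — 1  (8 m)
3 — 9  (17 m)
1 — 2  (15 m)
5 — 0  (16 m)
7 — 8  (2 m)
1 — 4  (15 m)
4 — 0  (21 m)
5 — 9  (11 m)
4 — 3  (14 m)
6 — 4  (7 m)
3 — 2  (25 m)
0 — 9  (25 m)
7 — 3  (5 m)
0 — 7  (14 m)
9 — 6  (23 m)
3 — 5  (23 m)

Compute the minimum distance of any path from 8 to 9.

Compare a few routes:
8–7–0–9: 2+14+25 = 41
8–7–3–9: 2+5+17 = 24
8–7–6–9: 2+9+23 = 34
8–7–3–5–9: 2+5+23+11 = 41
Cheapest is 8–7–3–9 at 24 m.

24 m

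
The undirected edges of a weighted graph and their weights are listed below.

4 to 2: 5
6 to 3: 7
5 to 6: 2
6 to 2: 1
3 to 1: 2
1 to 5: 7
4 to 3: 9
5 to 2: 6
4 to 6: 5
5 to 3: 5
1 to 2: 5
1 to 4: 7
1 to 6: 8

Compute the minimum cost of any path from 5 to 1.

7

Candidate routes:
5–1: 7 = 7
5–6–2–1: 2+1+5 = 8
The minimum is 7 via 5–1.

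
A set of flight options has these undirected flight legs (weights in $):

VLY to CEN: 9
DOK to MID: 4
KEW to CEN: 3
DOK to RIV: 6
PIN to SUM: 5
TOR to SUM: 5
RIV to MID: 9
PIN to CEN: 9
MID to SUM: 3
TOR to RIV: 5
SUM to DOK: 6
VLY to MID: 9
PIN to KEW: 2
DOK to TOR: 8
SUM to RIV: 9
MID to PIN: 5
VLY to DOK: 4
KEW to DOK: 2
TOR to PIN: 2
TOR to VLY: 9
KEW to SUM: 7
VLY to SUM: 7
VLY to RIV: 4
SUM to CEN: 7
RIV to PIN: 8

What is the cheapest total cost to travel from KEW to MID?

$6

Running Dijkstra from KEW:
KEW: 0
DOK: 2  (via KEW)
PIN: 2  (via KEW)
CEN: 3  (via KEW)
TOR: 4  (via PIN)
MID: 6  (via DOK)
Shortest route: KEW–DOK–MID = $6.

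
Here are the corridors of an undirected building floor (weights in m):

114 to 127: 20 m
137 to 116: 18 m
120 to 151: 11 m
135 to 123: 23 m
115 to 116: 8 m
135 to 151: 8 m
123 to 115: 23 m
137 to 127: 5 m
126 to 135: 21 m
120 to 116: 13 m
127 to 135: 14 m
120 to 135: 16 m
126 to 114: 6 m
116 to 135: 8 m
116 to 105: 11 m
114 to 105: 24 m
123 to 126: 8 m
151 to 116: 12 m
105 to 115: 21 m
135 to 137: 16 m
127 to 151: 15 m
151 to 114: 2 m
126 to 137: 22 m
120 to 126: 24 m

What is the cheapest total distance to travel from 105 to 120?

Enumerating some paths:
105 → 116 → 120: 11+13 = 24
105 → 116 → 151 → 120: 11+12+11 = 34
105 → 116 → 135 → 120: 11+8+16 = 35
Cheapest is 105 → 116 → 120 at 24 m.

24 m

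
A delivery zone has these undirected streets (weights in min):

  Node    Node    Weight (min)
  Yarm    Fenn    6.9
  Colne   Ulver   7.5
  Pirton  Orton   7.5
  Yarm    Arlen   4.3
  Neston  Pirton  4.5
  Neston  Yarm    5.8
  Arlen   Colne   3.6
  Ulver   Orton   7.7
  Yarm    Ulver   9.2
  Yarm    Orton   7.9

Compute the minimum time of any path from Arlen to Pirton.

Candidate routes:
Arlen → Yarm → Orton → Pirton: 4.3+7.9+7.5 = 19.7
Arlen → Yarm → Neston → Pirton: 4.3+5.8+4.5 = 14.6
The minimum is 14.6 min via Arlen → Yarm → Neston → Pirton.

14.6 min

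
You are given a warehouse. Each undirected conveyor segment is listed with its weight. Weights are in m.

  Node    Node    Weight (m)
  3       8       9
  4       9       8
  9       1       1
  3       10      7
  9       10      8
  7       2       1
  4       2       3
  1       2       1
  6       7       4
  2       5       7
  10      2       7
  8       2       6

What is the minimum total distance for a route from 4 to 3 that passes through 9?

Best 4 to 9: 4–2–1–9 costing 5
Best 9 to 3: 9–10–3 costing 15
Total via 9: 5 + 15 = 20 m.

20 m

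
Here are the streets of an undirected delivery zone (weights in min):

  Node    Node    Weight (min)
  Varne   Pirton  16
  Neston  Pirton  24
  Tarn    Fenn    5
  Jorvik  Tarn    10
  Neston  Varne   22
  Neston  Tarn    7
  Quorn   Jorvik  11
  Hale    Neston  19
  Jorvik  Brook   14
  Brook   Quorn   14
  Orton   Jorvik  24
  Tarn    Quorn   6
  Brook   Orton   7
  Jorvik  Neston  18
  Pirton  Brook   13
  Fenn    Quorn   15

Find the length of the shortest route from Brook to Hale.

46 min

Shortest distances from Brook:
Brook: 0
Orton: 7  (via Brook)
Pirton: 13  (via Brook)
Jorvik: 14  (via Brook)
Quorn: 14  (via Brook)
Tarn: 20  (via Quorn)
Fenn: 25  (via Tarn)
Neston: 27  (via Tarn)
Varne: 29  (via Pirton)
Hale: 46  (via Neston)
Shortest route: Brook → Quorn → Tarn → Neston → Hale = 46 min.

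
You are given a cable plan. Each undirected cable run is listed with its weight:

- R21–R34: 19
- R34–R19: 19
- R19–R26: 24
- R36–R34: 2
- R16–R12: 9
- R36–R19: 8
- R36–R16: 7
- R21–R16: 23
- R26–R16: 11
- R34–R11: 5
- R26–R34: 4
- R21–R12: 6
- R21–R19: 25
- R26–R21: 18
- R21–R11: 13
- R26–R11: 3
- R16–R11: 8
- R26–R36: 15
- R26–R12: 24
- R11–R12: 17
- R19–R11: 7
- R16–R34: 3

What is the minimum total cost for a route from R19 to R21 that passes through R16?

Best R19 to R16: R19–R36–R34–R16 costing 13
Best R16 to R21: R16–R12–R21 costing 15
Total via R16: 13 + 15 = 28.

28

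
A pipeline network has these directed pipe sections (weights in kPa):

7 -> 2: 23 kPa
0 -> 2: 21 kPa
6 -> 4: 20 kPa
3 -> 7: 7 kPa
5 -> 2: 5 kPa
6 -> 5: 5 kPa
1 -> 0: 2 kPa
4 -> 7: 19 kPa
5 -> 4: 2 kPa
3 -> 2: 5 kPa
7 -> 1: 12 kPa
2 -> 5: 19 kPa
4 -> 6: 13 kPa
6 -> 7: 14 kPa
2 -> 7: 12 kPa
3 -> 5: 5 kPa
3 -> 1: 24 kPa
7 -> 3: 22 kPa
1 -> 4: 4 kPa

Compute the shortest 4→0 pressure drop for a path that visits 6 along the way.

41 kPa

Best 4 to 6: 4–6 costing 13
Shortest 6→0: 6–7–1–0 = 28
Total via 6: 13 + 28 = 41 kPa.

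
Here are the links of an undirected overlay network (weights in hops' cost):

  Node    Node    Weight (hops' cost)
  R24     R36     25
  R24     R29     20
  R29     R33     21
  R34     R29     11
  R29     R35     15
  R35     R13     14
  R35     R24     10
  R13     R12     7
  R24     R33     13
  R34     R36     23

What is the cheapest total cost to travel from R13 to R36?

49 hops' cost

Shortest distances from R13:
R13: 0
R12: 7  (via R13)
R35: 14  (via R13)
R24: 24  (via R35)
R29: 29  (via R35)
R33: 37  (via R24)
R34: 40  (via R29)
R36: 49  (via R24)
Shortest route: R13 → R35 → R24 → R36 = 49 hops' cost.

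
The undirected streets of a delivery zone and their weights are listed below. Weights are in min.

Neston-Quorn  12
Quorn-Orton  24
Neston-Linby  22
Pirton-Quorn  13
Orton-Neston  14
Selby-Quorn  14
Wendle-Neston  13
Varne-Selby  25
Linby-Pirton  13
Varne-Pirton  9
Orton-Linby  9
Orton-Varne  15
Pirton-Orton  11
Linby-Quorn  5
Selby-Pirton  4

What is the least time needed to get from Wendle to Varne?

Settle nodes by increasing distance from Wendle:
Wendle: 0
Neston: 13  (via Wendle)
Quorn: 25  (via Neston)
Orton: 27  (via Neston)
Linby: 30  (via Quorn)
Pirton: 38  (via Quorn)
Selby: 39  (via Quorn)
Varne: 42  (via Orton)
Shortest route: Wendle → Neston → Orton → Varne = 42 min.

42 min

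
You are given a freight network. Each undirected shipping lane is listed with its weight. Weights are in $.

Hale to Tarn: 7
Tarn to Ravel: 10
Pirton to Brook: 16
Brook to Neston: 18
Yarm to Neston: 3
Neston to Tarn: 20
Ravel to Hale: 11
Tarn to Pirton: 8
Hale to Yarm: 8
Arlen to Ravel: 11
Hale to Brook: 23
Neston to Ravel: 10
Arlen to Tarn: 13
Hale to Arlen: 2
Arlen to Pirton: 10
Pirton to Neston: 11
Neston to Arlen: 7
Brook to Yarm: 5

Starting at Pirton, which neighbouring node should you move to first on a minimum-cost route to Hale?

Arlen

Candidate routes:
Pirton → Tarn → Hale: 8+7 = 15
Pirton → Arlen → Hale: 10+2 = 12
Cheapest is Pirton → Arlen → Hale at $12.
So from Pirton the first move is to Arlen.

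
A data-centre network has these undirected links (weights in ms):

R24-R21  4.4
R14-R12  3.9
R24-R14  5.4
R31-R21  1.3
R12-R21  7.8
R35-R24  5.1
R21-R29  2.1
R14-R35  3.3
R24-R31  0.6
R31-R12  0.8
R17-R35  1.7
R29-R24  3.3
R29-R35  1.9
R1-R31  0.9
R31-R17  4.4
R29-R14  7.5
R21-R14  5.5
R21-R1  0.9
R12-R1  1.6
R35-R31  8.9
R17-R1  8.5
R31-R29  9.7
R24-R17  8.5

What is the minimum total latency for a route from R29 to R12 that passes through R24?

4.7 ms

Shortest R29→R24: R29 → R24 = 3.3
Shortest R24→R12: R24 → R31 → R12 = 1.4
Total via R24: 3.3 + 1.4 = 4.7 ms.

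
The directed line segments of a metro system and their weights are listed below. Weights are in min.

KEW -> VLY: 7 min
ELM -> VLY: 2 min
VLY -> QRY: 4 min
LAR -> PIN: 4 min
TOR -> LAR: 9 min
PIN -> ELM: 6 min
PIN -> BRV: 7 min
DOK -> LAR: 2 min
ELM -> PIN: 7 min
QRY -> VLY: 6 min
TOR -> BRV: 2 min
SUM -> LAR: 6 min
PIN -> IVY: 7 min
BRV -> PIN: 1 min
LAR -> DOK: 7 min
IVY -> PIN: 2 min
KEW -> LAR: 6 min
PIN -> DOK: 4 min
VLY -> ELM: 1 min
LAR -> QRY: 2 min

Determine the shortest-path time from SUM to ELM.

15 min

Compare a few routes:
SUM - LAR - PIN - ELM: 6+4+6 = 16
SUM - LAR - QRY - VLY - ELM: 6+2+6+1 = 15
Cheapest is SUM - LAR - QRY - VLY - ELM at 15 min.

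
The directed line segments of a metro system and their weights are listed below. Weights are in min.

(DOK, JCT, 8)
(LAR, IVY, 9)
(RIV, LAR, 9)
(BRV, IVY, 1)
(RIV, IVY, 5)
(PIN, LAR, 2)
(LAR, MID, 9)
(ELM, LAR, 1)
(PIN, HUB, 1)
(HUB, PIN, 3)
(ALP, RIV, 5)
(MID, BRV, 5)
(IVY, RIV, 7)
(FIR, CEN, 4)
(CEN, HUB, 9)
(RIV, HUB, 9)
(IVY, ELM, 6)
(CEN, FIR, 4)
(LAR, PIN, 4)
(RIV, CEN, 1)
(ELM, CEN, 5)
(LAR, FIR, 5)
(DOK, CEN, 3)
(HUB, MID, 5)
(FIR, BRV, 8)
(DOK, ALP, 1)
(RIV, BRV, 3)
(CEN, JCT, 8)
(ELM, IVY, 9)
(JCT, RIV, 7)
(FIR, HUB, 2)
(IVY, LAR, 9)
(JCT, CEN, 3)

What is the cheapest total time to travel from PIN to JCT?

19 min

Shortest distances from PIN:
PIN: 0
HUB: 1  (via PIN)
LAR: 2  (via PIN)
MID: 6  (via HUB)
FIR: 7  (via LAR)
BRV: 11  (via MID)
CEN: 11  (via FIR)
IVY: 11  (via LAR)
ELM: 17  (via IVY)
RIV: 18  (via IVY)
JCT: 19  (via CEN)
Shortest route: PIN–LAR–FIR–CEN–JCT = 19 min.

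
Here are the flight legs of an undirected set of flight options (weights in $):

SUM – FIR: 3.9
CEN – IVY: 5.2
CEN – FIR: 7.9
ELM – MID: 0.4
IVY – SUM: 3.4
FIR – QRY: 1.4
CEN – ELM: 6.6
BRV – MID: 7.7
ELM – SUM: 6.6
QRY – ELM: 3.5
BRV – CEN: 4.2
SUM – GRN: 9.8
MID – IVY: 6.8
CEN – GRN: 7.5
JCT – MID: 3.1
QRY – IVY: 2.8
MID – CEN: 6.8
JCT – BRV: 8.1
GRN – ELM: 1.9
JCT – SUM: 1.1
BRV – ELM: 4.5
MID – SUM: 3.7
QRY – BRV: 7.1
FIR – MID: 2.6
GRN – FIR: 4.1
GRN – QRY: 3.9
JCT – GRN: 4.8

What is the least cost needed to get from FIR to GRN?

$4.1

Shortest distances from FIR:
FIR: 0
QRY: 1.4  (via FIR)
MID: 2.6  (via FIR)
ELM: 3  (via MID)
SUM: 3.9  (via FIR)
GRN: 4.1  (via FIR)
Shortest route: FIR → GRN = $4.1.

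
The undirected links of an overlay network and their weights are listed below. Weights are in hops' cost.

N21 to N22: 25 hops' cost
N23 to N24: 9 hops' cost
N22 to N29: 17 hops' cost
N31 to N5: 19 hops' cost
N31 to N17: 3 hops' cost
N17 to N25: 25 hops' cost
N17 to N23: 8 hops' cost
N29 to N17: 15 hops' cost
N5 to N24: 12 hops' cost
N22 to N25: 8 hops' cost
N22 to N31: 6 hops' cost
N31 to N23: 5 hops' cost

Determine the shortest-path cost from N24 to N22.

20 hops' cost

Running Dijkstra from N24:
N24: 0
N23: 9  (via N24)
N5: 12  (via N24)
N31: 14  (via N23)
N17: 17  (via N23)
N22: 20  (via N31)
Shortest route: N24 → N23 → N31 → N22 = 20 hops' cost.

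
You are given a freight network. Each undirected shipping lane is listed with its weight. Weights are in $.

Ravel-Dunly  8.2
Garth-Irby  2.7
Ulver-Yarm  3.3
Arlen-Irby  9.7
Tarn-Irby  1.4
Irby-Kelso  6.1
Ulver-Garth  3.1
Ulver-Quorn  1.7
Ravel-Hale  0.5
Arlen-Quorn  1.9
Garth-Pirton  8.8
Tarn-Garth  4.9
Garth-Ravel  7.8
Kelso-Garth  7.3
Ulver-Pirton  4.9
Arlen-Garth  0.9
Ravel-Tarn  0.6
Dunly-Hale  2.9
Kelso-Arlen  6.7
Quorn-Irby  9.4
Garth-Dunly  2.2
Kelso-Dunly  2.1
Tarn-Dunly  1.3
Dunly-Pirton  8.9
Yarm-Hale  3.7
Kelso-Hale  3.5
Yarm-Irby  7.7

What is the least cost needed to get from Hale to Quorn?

$7.4

Settle nodes by increasing distance from Hale:
Hale: 0
Ravel: 0.5  (via Hale)
Tarn: 1.1  (via Ravel)
Dunly: 2.4  (via Tarn)
Irby: 2.5  (via Tarn)
Kelso: 3.5  (via Hale)
Yarm: 3.7  (via Hale)
Garth: 4.6  (via Dunly)
Arlen: 5.5  (via Garth)
Ulver: 7  (via Yarm)
Quorn: 7.4  (via Arlen)
Shortest route: Hale–Ravel–Tarn–Dunly–Garth–Arlen–Quorn = $7.4.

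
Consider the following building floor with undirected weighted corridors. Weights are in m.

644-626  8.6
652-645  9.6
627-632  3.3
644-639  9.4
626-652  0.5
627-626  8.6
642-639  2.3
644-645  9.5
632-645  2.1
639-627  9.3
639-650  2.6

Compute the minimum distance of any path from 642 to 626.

20.2 m

Shortest distances from 642:
642: 0
639: 2.3  (via 642)
650: 4.9  (via 639)
627: 11.6  (via 639)
644: 11.7  (via 639)
632: 14.9  (via 627)
645: 17  (via 632)
626: 20.2  (via 627)
Shortest route: 642–639–627–626 = 20.2 m.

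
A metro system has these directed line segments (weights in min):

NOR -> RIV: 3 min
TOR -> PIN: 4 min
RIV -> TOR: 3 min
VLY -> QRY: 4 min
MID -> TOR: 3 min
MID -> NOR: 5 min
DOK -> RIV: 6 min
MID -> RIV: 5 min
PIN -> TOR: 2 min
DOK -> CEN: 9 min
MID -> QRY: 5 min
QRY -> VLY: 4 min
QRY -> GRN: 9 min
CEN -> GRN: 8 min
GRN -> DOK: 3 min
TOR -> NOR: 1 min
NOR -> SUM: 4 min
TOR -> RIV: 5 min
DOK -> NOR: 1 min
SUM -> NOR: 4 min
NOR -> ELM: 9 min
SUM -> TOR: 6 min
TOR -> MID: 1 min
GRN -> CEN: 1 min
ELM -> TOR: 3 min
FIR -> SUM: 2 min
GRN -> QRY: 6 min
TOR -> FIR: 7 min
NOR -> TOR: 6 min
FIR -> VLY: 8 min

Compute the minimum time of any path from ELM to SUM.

8 min

Settle nodes by increasing distance from ELM:
ELM: 0
TOR: 3  (via ELM)
NOR: 4  (via TOR)
MID: 4  (via TOR)
PIN: 7  (via TOR)
RIV: 7  (via NOR)
SUM: 8  (via NOR)
Shortest route: ELM–TOR–NOR–SUM = 8 min.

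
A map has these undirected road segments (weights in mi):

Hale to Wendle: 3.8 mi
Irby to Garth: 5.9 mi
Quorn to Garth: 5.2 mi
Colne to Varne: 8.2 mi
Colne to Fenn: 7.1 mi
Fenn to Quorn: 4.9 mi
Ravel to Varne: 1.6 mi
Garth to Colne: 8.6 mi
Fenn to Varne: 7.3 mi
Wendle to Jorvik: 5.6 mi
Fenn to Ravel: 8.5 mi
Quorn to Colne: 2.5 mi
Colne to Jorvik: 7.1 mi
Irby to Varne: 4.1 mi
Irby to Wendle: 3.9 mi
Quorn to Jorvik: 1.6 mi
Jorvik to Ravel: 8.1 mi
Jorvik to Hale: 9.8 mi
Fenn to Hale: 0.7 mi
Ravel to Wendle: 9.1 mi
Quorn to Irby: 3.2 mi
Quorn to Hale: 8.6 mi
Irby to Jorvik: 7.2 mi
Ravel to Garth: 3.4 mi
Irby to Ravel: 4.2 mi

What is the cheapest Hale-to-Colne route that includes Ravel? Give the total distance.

Best Hale to Ravel: Hale → Fenn → Ravel costing 9.2
Best Ravel to Colne: Ravel → Varne → Colne costing 9.8
Total via Ravel: 9.2 + 9.8 = 19 mi.

19 mi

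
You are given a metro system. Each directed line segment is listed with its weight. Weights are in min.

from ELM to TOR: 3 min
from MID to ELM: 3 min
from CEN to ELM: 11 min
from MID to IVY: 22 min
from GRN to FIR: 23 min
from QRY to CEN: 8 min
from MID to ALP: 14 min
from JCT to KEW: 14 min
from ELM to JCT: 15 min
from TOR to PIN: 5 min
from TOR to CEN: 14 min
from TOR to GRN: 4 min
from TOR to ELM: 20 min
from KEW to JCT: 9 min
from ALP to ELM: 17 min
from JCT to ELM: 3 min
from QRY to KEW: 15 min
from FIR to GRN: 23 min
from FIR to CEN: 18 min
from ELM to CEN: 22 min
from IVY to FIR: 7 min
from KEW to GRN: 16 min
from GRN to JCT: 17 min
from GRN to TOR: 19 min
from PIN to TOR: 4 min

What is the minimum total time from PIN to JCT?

Compare a few routes:
PIN - TOR - GRN - JCT: 4+4+17 = 25
PIN - TOR - CEN - ELM - JCT: 4+14+11+15 = 44
PIN - TOR - ELM - JCT: 4+20+15 = 39
The minimum is 25 min via PIN - TOR - GRN - JCT.

25 min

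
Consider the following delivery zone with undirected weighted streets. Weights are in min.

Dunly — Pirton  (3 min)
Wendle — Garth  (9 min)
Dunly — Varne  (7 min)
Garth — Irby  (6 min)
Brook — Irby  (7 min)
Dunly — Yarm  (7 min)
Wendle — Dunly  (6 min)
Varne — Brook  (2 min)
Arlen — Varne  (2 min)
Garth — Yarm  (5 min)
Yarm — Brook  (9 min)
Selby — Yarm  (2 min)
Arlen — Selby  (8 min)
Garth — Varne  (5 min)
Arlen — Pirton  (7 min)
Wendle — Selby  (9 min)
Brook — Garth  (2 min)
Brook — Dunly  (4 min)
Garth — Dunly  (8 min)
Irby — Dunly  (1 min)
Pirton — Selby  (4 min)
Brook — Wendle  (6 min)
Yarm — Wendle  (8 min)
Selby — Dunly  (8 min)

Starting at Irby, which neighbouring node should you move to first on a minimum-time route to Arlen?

Dunly

Enumerating some paths:
Irby → Dunly → Varne → Arlen: 1+7+2 = 10
Irby → Dunly → Brook → Varne → Arlen: 1+4+2+2 = 9
Cheapest is Irby → Dunly → Brook → Varne → Arlen at 9 min.
So from Irby the first move is to Dunly.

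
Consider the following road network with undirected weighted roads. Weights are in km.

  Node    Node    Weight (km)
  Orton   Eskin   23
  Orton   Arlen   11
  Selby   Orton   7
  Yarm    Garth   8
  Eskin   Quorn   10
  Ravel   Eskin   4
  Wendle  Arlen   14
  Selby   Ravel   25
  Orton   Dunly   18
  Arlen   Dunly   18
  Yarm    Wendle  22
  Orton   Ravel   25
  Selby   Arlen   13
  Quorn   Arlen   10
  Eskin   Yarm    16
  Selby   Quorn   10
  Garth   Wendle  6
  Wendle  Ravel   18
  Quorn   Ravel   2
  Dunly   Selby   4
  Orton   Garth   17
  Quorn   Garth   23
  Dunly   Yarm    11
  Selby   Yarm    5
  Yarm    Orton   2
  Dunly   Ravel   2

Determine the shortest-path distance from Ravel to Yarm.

Shortest distances from Ravel:
Ravel: 0
Quorn: 2  (via Ravel)
Dunly: 2  (via Ravel)
Eskin: 4  (via Ravel)
Selby: 6  (via Dunly)
Yarm: 11  (via Selby)
Shortest route: Ravel → Dunly → Selby → Yarm = 11 km.

11 km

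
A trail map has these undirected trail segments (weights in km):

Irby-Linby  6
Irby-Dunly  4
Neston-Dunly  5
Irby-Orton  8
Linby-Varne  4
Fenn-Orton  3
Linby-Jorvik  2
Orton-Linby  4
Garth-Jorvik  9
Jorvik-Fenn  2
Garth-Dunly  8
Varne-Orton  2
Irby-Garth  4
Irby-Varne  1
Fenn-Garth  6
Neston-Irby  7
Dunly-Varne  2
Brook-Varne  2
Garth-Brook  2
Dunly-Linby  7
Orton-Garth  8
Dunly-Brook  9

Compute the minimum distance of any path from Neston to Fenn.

Candidate routes:
Neston → Dunly → Varne → Orton → Fenn: 5+2+2+3 = 12
Neston → Irby → Varne → Orton → Fenn: 7+1+2+3 = 13
Cheapest is Neston → Dunly → Varne → Orton → Fenn at 12 km.

12 km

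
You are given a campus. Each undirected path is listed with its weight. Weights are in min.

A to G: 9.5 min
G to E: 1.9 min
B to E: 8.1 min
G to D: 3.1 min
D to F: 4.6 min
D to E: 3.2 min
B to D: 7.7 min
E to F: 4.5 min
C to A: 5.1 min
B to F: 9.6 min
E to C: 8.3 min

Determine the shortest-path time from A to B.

Settle nodes by increasing distance from A:
A: 0
C: 5.1  (via A)
G: 9.5  (via A)
E: 11.4  (via G)
D: 12.6  (via G)
F: 15.9  (via E)
B: 19.5  (via E)
Shortest route: A → G → E → B = 19.5 min.

19.5 min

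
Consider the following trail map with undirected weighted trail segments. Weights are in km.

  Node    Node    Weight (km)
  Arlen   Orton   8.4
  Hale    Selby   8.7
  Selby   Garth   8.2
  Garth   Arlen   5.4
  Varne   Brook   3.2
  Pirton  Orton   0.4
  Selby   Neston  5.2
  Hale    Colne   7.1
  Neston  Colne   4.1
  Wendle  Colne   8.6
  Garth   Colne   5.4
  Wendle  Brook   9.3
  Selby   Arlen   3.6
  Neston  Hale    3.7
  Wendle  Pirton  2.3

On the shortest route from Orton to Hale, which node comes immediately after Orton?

Pirton

Enumerating some paths:
Orton → Pirton → Wendle → Colne → Hale: 0.4+2.3+8.6+7.1 = 18.4
Orton → Pirton → Wendle → Colne → Neston → Hale: 0.4+2.3+8.6+4.1+3.7 = 19.1
The minimum is 18.4 km via Orton → Pirton → Wendle → Colne → Hale.
So from Orton the first move is to Pirton.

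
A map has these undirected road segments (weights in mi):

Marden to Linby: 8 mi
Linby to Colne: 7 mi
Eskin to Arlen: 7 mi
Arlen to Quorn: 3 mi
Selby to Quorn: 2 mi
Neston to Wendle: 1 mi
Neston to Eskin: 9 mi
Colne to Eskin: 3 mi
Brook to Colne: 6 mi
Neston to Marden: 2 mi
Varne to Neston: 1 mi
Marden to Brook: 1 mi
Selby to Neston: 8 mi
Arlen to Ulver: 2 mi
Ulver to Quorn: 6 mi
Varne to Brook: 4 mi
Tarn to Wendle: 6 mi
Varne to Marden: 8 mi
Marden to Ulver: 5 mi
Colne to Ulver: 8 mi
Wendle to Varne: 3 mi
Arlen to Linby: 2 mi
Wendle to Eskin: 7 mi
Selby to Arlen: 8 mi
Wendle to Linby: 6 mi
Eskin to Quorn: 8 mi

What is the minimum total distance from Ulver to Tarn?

14 mi

Running Dijkstra from Ulver:
Ulver: 0
Arlen: 2  (via Ulver)
Linby: 4  (via Arlen)
Marden: 5  (via Ulver)
Quorn: 5  (via Arlen)
Brook: 6  (via Marden)
Selby: 7  (via Quorn)
Neston: 7  (via Marden)
Wendle: 8  (via Neston)
Colne: 8  (via Ulver)
Varne: 8  (via Neston)
Eskin: 9  (via Arlen)
Tarn: 14  (via Wendle)
Shortest route: Ulver → Marden → Neston → Wendle → Tarn = 14 mi.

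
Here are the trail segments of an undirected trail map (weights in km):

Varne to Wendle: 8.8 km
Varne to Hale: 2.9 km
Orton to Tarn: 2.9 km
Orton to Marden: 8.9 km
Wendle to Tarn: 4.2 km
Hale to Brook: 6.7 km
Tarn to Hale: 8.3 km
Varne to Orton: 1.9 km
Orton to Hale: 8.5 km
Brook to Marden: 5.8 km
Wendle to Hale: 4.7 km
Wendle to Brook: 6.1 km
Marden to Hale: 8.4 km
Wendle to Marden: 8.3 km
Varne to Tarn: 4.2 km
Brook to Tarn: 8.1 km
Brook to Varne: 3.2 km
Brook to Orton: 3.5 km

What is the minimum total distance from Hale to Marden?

8.4 km

Shortest distances from Hale:
Hale: 0
Varne: 2.9  (via Hale)
Wendle: 4.7  (via Hale)
Orton: 4.8  (via Varne)
Brook: 6.1  (via Varne)
Tarn: 7.1  (via Varne)
Marden: 8.4  (via Hale)
Shortest route: Hale–Marden = 8.4 km.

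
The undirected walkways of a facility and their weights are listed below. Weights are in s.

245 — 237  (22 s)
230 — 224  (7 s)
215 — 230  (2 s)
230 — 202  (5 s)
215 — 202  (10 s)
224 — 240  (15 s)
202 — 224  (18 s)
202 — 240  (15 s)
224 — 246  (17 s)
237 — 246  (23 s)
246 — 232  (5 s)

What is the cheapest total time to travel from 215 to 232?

Candidate routes:
215 - 202 - 224 - 246 - 232: 10+18+17+5 = 50
215 - 230 - 224 - 246 - 232: 2+7+17+5 = 31
215 - 202 - 230 - 224 - 246 - 232: 10+5+7+17+5 = 44
215 - 230 - 202 - 224 - 246 - 232: 2+5+18+17+5 = 47
The minimum is 31 s via 215 - 230 - 224 - 246 - 232.

31 s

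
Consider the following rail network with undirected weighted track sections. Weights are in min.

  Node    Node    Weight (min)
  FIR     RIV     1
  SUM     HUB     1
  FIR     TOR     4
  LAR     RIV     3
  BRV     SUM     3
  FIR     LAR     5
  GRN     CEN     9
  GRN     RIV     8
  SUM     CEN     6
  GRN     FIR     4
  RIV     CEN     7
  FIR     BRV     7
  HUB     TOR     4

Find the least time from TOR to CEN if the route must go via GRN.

Best TOR to GRN: TOR–FIR–GRN costing 8
Shortest GRN→CEN: GRN–CEN = 9
Total via GRN: 8 + 9 = 17 min.

17 min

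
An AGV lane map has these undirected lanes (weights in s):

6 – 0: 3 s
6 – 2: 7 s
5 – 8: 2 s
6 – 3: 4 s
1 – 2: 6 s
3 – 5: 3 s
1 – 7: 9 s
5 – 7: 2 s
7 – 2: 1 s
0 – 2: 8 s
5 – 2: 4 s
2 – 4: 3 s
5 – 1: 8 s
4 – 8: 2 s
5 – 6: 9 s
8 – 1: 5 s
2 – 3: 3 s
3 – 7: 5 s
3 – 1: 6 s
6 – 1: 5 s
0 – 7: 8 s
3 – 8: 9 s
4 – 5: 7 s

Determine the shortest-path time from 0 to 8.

Candidate routes:
0–2–4–8: 8+3+2 = 13
0–6–3–5–8: 3+4+3+2 = 12
The minimum is 12 s via 0–6–3–5–8.

12 s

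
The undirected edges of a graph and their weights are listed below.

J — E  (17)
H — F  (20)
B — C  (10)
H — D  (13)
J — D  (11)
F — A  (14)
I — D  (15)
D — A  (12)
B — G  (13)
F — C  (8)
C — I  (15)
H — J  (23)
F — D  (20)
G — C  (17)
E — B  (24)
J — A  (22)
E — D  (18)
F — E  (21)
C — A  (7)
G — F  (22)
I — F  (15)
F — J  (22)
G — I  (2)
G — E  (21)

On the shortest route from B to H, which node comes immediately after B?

C

Enumerating some paths:
B → G → I → D → H: 13+2+15+13 = 43
B → C → F → H: 10+8+20 = 38
B → G → I → F → H: 13+2+15+20 = 50
B → C → A → D → H: 10+7+12+13 = 42
Cheapest is B → C → F → H at 38.
So from B the first move is to C.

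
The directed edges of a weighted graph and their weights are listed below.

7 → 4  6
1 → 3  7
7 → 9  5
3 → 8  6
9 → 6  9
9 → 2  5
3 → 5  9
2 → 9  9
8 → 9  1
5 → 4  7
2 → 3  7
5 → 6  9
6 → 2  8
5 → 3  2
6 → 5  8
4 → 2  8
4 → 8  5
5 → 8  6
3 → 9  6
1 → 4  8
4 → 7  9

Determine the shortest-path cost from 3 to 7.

Enumerating some paths:
3 → 5 → 4 → 7: 9+7+9 = 25
3 → 9 → 6 → 5 → 4 → 7: 6+9+8+7+9 = 39
Cheapest is 3 → 5 → 4 → 7 at 25.

25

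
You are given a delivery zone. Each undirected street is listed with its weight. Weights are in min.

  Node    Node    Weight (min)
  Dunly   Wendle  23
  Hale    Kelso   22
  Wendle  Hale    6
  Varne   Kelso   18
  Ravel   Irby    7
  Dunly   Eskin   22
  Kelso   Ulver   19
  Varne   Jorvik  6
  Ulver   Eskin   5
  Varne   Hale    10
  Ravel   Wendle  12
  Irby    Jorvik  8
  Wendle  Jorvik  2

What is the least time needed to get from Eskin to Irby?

55 min

Compare a few routes:
Eskin–Dunly–Wendle–Ravel–Irby: 22+23+12+7 = 64
Eskin–Ulver–Kelso–Hale–Wendle–Jorvik–Irby: 5+19+22+6+2+8 = 62
Eskin–Ulver–Kelso–Varne–Jorvik–Irby: 5+19+18+6+8 = 56
Eskin–Dunly–Wendle–Jorvik–Irby: 22+23+2+8 = 55
Cheapest is Eskin–Dunly–Wendle–Jorvik–Irby at 55 min.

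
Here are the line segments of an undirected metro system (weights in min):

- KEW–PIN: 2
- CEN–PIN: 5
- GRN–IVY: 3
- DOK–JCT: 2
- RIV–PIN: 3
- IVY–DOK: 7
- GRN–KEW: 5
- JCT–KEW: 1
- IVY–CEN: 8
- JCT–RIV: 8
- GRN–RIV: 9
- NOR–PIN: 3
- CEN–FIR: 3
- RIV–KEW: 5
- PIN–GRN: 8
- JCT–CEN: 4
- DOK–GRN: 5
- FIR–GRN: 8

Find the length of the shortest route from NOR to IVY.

13 min

Candidate routes:
NOR → PIN → CEN → IVY: 3+5+8 = 16
NOR → PIN → KEW → GRN → IVY: 3+2+5+3 = 13
NOR → PIN → KEW → JCT → DOK → IVY: 3+2+1+2+7 = 15
NOR → PIN → GRN → IVY: 3+8+3 = 14
Cheapest is NOR → PIN → KEW → GRN → IVY at 13 min.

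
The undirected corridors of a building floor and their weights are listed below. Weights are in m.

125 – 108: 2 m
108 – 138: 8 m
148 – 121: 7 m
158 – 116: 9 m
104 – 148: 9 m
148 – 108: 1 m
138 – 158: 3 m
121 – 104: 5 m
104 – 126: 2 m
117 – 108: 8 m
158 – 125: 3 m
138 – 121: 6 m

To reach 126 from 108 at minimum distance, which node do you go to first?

148

Candidate routes:
108 - 138 - 121 - 104 - 126: 8+6+5+2 = 21
108 - 125 - 158 - 138 - 121 - 104 - 126: 2+3+3+6+5+2 = 21
108 - 148 - 121 - 104 - 126: 1+7+5+2 = 15
108 - 148 - 104 - 126: 1+9+2 = 12
The minimum is 12 m via 108 - 148 - 104 - 126.
So from 108 the first move is to 148.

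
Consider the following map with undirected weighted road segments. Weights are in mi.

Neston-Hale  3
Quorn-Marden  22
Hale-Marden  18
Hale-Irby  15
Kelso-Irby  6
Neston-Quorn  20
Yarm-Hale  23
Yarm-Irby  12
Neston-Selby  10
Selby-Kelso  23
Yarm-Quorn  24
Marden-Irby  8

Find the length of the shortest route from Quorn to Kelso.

Enumerating some paths:
Quorn - Marden - Irby - Kelso: 22+8+6 = 36
Quorn - Neston - Selby - Kelso: 20+10+23 = 53
Quorn - Yarm - Irby - Kelso: 24+12+6 = 42
Quorn - Neston - Hale - Irby - Kelso: 20+3+15+6 = 44
The minimum is 36 mi via Quorn - Marden - Irby - Kelso.

36 mi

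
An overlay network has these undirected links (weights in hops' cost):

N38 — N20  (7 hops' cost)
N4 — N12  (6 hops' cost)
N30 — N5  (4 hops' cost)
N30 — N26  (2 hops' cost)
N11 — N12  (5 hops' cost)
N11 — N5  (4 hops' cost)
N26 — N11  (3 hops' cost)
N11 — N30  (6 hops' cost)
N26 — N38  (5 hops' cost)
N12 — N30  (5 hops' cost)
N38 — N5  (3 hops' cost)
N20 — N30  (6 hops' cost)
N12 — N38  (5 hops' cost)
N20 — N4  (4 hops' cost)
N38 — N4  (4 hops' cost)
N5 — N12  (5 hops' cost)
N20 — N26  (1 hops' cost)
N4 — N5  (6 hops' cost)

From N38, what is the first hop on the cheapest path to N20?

N26

Enumerating some paths:
N38 → N20: 7 = 7
N38 → N4 → N20: 4+4 = 8
N38 → N26 → N20: 5+1 = 6
Cheapest is N38 → N26 → N20 at 6 hops' cost.
So from N38 the first move is to N26.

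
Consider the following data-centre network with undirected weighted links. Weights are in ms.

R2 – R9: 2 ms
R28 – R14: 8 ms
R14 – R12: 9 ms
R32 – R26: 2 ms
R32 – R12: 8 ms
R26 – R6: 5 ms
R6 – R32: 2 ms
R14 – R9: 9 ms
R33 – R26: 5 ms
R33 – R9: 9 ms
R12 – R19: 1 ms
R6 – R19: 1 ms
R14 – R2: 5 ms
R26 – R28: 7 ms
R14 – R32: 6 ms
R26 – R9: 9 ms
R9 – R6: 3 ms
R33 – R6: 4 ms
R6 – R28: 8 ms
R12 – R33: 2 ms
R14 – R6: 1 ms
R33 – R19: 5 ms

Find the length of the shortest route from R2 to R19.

6 ms

Candidate routes:
R2 - R14 - R6 - R19: 5+1+1 = 7
R2 - R9 - R6 - R19: 2+3+1 = 6
The minimum is 6 ms via R2 - R9 - R6 - R19.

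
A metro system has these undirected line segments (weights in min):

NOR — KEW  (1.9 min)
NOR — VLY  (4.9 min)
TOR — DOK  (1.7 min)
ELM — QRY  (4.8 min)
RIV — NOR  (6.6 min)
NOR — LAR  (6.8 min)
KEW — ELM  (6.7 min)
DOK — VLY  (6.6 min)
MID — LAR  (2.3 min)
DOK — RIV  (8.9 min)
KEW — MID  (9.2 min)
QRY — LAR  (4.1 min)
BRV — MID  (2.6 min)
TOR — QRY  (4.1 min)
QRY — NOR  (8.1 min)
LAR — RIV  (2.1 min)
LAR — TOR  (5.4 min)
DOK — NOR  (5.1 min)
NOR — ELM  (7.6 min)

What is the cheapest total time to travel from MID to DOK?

Shortest distances from MID:
MID: 0
LAR: 2.3  (via MID)
BRV: 2.6  (via MID)
RIV: 4.4  (via LAR)
QRY: 6.4  (via LAR)
TOR: 7.7  (via LAR)
NOR: 9.1  (via LAR)
KEW: 9.2  (via MID)
DOK: 9.4  (via TOR)
Shortest route: MID → LAR → TOR → DOK = 9.4 min.

9.4 min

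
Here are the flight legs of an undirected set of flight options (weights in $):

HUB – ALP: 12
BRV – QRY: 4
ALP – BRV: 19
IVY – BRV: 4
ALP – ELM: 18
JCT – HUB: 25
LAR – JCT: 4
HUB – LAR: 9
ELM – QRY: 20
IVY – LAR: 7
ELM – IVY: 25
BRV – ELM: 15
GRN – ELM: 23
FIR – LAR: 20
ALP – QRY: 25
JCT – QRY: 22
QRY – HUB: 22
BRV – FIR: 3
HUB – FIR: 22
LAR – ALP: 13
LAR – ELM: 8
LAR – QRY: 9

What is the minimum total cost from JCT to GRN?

Enumerating some paths:
JCT → LAR → ELM → GRN: 4+8+23 = 35
JCT → LAR → IVY → BRV → ELM → GRN: 4+7+4+15+23 = 53
Cheapest is JCT → LAR → ELM → GRN at $35.

$35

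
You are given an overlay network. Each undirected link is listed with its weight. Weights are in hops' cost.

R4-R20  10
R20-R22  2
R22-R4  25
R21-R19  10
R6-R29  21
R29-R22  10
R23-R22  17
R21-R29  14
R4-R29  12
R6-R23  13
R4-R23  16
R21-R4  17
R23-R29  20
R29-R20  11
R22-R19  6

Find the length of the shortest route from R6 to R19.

Candidate routes:
R6–R23–R22–R19: 13+17+6 = 36
R6–R29–R22–R19: 21+10+6 = 37
The minimum is 36 hops' cost via R6–R23–R22–R19.

36 hops' cost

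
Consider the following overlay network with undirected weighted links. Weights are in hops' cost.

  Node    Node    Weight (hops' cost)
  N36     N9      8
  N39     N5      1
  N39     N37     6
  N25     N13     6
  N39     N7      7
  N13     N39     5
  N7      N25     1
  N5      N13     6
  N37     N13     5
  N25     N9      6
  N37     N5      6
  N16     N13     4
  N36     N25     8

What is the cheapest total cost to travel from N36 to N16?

Running Dijkstra from N36:
N36: 0
N25: 8  (via N36)
N9: 8  (via N36)
N7: 9  (via N25)
N13: 14  (via N25)
N39: 16  (via N7)
N5: 17  (via N39)
N16: 18  (via N13)
Shortest route: N36–N25–N13–N16 = 18 hops' cost.

18 hops' cost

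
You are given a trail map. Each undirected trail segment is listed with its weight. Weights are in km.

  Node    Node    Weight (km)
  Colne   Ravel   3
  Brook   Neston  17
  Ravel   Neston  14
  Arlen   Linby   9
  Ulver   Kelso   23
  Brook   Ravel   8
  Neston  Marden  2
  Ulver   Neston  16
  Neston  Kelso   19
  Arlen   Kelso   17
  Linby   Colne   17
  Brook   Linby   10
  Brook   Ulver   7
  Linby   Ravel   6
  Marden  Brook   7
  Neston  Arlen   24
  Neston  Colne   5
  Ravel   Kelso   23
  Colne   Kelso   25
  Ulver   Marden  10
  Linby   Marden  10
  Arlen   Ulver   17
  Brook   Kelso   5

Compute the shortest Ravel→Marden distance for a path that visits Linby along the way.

Best Ravel to Linby: Ravel → Linby costing 6
Best Linby to Marden: Linby → Marden costing 10
Total via Linby: 6 + 10 = 16 km.

16 km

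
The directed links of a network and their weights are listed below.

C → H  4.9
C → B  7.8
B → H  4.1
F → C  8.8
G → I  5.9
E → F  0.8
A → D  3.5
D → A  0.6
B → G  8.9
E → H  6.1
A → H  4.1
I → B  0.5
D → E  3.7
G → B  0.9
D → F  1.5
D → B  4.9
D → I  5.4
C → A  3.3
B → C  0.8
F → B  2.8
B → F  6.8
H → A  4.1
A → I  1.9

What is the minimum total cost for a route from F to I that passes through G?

17.6

Shortest F→G: F → B → G = 11.7
Shortest G→I: G → I = 5.9
Total via G: 11.7 + 5.9 = 17.6.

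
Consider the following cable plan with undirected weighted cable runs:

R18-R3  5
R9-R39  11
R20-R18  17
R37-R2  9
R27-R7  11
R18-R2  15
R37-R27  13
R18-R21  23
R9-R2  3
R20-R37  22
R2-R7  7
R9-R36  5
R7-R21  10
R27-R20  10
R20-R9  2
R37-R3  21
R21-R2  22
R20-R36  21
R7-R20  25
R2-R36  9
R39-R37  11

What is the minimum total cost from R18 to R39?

29

Enumerating some paths:
R18 → R2 → R37 → R39: 15+9+11 = 35
R18 → R2 → R9 → R39: 15+3+11 = 29
R18 → R20 → R9 → R39: 17+2+11 = 30
Cheapest is R18 → R2 → R9 → R39 at 29.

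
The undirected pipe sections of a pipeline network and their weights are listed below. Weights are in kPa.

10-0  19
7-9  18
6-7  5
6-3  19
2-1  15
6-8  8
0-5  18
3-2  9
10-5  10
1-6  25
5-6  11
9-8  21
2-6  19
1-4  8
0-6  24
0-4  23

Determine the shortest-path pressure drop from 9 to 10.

Enumerating some paths:
9 - 7 - 6 - 5 - 10: 18+5+11+10 = 44
9 - 8 - 6 - 5 - 10: 21+8+11+10 = 50
9 - 7 - 6 - 0 - 10: 18+5+24+19 = 66
9 - 7 - 6 - 5 - 0 - 10: 18+5+11+18+19 = 71
The minimum is 44 kPa via 9 - 7 - 6 - 5 - 10.

44 kPa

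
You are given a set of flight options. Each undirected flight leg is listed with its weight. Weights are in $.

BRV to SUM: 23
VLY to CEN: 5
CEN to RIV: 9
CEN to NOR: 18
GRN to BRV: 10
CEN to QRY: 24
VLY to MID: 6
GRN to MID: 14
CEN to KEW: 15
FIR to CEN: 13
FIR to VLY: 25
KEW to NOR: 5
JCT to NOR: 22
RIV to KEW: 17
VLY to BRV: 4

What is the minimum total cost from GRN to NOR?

$37

Enumerating some paths:
GRN–BRV–VLY–CEN–KEW–NOR: 10+4+5+15+5 = 39
GRN–BRV–VLY–CEN–NOR: 10+4+5+18 = 37
The minimum is $37 via GRN–BRV–VLY–CEN–NOR.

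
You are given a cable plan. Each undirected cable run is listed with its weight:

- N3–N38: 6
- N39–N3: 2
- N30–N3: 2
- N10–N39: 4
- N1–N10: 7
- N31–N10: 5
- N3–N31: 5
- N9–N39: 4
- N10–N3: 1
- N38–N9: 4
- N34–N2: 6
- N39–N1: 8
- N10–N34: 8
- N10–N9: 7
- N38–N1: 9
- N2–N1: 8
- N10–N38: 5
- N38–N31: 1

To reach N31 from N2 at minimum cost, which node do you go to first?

N1

Compare a few routes:
N2–N34–N10–N31: 6+8+5 = 19
N2–N34–N10–N3–N31: 6+8+1+5 = 20
N2–N1–N38–N31: 8+9+1 = 18
The minimum is 18 via N2–N1–N38–N31.
So from N2 the first move is to N1.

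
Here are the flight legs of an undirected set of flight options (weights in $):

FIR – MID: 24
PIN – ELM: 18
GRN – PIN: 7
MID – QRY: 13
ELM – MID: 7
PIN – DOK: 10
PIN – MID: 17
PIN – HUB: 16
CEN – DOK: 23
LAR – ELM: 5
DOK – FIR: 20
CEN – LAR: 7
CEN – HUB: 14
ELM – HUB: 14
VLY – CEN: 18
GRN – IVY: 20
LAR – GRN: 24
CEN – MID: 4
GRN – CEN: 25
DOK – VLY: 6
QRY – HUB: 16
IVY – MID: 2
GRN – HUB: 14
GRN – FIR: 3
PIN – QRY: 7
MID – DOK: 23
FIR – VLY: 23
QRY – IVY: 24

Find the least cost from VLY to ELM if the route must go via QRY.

Shortest VLY→QRY: VLY–DOK–PIN–QRY = 23
Shortest QRY→ELM: QRY–MID–ELM = 20
Total via QRY: 23 + 20 = $43.

$43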